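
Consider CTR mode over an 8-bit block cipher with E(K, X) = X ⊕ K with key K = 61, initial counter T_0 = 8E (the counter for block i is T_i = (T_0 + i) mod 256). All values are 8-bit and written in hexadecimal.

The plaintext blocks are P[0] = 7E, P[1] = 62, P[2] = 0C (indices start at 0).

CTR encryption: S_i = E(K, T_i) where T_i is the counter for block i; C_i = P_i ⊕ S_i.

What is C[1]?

C[0]: T = 8E, S = E(K, T) = EF; 7E ⊕ EF = 91.
C[1]: T = 8F, S = E(K, T) = EE; 62 ⊕ EE = 8C.

C[1] = 8C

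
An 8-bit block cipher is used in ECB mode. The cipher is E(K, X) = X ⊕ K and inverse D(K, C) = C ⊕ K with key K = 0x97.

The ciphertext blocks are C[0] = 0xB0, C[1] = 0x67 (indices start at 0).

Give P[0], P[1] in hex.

ECB decryption: P_i = D(K, C_i).
P[0]: D(K, 0xB0) = 0x27.
P[1]: D(K, 0x67) = 0xF0.

P[0] = 0x27, P[1] = 0xF0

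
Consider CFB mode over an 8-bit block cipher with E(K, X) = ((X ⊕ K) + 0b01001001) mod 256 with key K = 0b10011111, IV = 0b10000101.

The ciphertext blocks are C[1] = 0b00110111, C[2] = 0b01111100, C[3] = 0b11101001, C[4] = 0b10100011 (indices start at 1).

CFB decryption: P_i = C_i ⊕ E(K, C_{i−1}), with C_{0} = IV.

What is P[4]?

P[4]: E(K, 0b11101001) = 0b10111111; 0b10100011 ⊕ 0b10111111 = 0b00011100.

P[4] = 0b00011100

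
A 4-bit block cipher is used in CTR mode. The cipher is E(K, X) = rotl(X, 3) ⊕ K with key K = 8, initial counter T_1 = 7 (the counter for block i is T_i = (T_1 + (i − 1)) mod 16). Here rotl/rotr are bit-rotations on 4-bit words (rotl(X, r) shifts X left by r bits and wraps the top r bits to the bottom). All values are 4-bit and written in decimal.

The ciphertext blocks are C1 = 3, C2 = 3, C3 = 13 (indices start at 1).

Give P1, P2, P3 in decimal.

CTR decryption: S_i = E(K, T_i) where T_i is the counter for block i; P_i = C_i ⊕ S_i.
P1: T = 7, S = E(K, T) = 3; 3 ⊕ 3 = 0.
P2: T = 8, S = E(K, T) = 12; 3 ⊕ 12 = 15.
P3: T = 9, S = E(K, T) = 4; 13 ⊕ 4 = 9.

P1 = 0, P2 = 15, P3 = 9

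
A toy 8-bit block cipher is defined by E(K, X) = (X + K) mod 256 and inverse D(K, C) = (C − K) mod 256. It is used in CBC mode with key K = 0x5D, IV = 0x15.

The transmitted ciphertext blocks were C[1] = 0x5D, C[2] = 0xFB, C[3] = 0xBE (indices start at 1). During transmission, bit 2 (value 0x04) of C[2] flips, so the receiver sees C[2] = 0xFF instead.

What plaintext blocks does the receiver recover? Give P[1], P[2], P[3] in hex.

P[1] = 0x15, P[2] = 0xFF, P[3] = 0x9E

CBC decryption: P_i = D(K, C_i) ⊕ C_{i−1}, with C_{0} = IV.
Only C[2] changed, to 0xFF. In CBC, a change in C_i garbles P_i and flips the same bit in P_{i+1}. Decrypting the received ciphertext:
P[1]: D(K, 0x5D) = 0x00; 0x00 ⊕ 0x15 = 0x15.
P[2]: D(K, 0xFF) = 0xA2; 0xA2 ⊕ 0x5D = 0xFF.
P[3]: D(K, 0xBE) = 0x61; 0x61 ⊕ 0xFF = 0x9E.
Blocks that differ from the original plaintext: P[2], P[3].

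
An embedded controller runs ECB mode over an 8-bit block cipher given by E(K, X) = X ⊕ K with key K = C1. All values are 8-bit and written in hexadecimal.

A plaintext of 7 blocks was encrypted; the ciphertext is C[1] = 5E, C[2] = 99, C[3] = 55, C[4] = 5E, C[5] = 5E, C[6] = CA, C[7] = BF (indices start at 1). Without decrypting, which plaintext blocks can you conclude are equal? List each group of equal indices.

ECB encrypts each block independently with the same key, so equal ciphertext blocks imply equal plaintext blocks.
C[1] = C[4] = C[5] = 5E, so P[1] = P[4] = P[5].

P[1] = P[4] = P[5]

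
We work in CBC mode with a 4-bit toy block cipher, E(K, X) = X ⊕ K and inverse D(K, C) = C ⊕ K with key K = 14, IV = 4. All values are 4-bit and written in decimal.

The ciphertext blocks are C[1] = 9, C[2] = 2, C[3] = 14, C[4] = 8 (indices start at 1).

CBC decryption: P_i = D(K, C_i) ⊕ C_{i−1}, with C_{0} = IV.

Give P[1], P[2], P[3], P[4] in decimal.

P[1] = 3, P[2] = 5, P[3] = 2, P[4] = 8

P[1]: D(K, 9) = 7; 7 ⊕ 4 = 3.
P[2]: D(K, 2) = 12; 12 ⊕ 9 = 5.
P[3]: D(K, 14) = 0; 0 ⊕ 2 = 2.
P[4]: D(K, 8) = 6; 6 ⊕ 14 = 8.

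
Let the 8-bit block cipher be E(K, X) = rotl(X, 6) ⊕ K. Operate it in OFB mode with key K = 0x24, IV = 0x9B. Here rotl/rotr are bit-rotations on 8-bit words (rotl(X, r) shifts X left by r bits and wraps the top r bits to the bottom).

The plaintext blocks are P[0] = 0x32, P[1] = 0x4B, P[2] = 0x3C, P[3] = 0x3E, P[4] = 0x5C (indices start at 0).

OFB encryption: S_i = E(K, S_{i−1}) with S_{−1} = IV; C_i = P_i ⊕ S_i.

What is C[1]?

C[1] = 0xDF

C[0]: S = E(K, 0x9B) = 0xC2; 0x32 ⊕ 0xC2 = 0xF0.
C[1]: S = E(K, 0xC2) = 0x94; 0x4B ⊕ 0x94 = 0xDF.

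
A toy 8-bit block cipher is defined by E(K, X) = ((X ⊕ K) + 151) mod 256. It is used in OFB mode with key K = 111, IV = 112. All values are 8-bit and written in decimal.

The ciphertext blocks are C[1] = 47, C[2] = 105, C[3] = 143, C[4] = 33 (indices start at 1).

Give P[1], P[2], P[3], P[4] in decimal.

P[1] = 153, P[2] = 25, P[3] = 57, P[4] = 81

OFB decryption: S_i = E(K, S_{i−1}) with S_{0} = IV; P_i = C_i ⊕ S_i.
P[1]: S = E(K, 112) = 182; 47 ⊕ 182 = 153.
P[2]: S = E(K, 182) = 112; 105 ⊕ 112 = 25.
P[3]: S = E(K, 112) = 182; 143 ⊕ 182 = 57.
P[4]: S = E(K, 182) = 112; 33 ⊕ 112 = 81.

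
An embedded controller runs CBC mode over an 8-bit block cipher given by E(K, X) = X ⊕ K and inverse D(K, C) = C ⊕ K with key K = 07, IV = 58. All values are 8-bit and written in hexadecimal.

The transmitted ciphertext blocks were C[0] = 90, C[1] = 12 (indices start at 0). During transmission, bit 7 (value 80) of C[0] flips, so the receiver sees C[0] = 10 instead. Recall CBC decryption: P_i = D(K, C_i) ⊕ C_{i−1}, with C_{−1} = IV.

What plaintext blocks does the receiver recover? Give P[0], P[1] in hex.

Only C[0] changed, to 10. In CBC, a change in C_i garbles P_i and flips the same bit in P_{i+1}. Decrypting the received ciphertext:
P[0]: D(K, 10) = 17; 17 ⊕ 58 = 4F.
P[1]: D(K, 12) = 15; 15 ⊕ 10 = 05.
Blocks that differ from the original plaintext: P[0], P[1].

P[0] = 4F, P[1] = 05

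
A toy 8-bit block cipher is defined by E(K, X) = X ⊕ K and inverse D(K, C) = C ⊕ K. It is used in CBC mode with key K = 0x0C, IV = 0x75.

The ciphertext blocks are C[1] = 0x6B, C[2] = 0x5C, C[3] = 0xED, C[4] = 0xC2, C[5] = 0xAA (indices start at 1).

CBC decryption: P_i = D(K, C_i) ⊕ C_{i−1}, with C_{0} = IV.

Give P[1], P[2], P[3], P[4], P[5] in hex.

P[1]: D(K, 0x6B) = 0x67; 0x67 ⊕ 0x75 = 0x12.
P[2]: D(K, 0x5C) = 0x50; 0x50 ⊕ 0x6B = 0x3B.
P[3]: D(K, 0xED) = 0xE1; 0xE1 ⊕ 0x5C = 0xBD.
P[4]: D(K, 0xC2) = 0xCE; 0xCE ⊕ 0xED = 0x23.
P[5]: D(K, 0xAA) = 0xA6; 0xA6 ⊕ 0xC2 = 0x64.

P[1] = 0x12, P[2] = 0x3B, P[3] = 0xBD, P[4] = 0x23, P[5] = 0x64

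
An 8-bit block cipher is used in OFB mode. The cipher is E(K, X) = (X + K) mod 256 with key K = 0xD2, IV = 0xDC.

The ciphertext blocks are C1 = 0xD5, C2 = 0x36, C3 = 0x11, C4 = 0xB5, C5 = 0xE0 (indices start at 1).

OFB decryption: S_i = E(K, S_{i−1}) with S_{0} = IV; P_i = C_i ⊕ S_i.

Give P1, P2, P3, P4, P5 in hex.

P1: S = E(K, 0xDC) = 0xAE; 0xD5 ⊕ 0xAE = 0x7B.
P2: S = E(K, 0xAE) = 0x80; 0x36 ⊕ 0x80 = 0xB6.
P3: S = E(K, 0x80) = 0x52; 0x11 ⊕ 0x52 = 0x43.
P4: S = E(K, 0x52) = 0x24; 0xB5 ⊕ 0x24 = 0x91.
P5: S = E(K, 0x24) = 0xF6; 0xE0 ⊕ 0xF6 = 0x16.

P1 = 0x7B, P2 = 0xB6, P3 = 0x43, P4 = 0x91, P5 = 0x16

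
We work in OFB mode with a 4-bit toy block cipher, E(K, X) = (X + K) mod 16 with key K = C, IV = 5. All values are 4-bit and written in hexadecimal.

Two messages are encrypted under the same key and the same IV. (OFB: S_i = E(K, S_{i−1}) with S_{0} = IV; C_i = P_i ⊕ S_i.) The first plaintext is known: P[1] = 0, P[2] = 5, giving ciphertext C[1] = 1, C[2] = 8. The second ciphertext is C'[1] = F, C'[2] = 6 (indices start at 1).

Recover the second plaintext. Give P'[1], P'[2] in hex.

P'[1] = E, P'[2] = B

In OFB with a reused IV, both messages share the same keystream S_i, so C_i ⊕ C'_i = P_i ⊕ P'_i and thus P'_i = P_i ⊕ C_i ⊕ C'_i.
P'[1]: 0 ⊕ 1 ⊕ F = E.
P'[2]: 5 ⊕ 8 ⊕ 6 = B.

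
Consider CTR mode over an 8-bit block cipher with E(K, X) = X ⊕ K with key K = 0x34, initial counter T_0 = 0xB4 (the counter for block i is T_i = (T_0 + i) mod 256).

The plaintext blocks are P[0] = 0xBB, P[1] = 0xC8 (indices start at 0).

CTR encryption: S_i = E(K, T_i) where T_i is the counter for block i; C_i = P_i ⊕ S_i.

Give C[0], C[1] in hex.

C[0] = 0x3B, C[1] = 0x49

C[0]: T = 0xB4, S = E(K, T) = 0x80; 0xBB ⊕ 0x80 = 0x3B.
C[1]: T = 0xB5, S = E(K, T) = 0x81; 0xC8 ⊕ 0x81 = 0x49.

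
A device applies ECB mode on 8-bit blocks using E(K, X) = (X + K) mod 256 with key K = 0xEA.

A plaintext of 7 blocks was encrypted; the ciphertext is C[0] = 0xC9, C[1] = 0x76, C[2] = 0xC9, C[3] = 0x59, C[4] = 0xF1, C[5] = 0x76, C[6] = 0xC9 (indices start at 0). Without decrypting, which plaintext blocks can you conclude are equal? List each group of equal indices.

ECB encrypts each block independently with the same key, so equal ciphertext blocks imply equal plaintext blocks.
C[0] = C[2] = C[6] = 0xC9, so P[0] = P[2] = P[6].
C[1] = C[5] = 0x76, so P[1] = P[5].

P[0] = P[2] = P[6]; P[1] = P[5]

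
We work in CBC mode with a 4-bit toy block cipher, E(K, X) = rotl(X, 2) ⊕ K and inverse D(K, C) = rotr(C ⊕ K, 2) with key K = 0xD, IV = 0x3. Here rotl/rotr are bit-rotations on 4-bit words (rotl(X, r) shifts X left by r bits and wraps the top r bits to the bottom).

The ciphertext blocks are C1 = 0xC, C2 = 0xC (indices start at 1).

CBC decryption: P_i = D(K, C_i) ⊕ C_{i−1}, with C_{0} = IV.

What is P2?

P2 = 0x8

P2: D(K, 0xC) = 0x4; 0x4 ⊕ 0xC = 0x8.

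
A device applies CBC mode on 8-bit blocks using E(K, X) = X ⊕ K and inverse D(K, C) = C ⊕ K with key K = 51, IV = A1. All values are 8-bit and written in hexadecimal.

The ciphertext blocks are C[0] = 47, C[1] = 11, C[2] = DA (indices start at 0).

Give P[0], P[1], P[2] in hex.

CBC decryption: P_i = D(K, C_i) ⊕ C_{i−1}, with C_{−1} = IV.
P[0]: D(K, 47) = 16; 16 ⊕ A1 = B7.
P[1]: D(K, 11) = 40; 40 ⊕ 47 = 07.
P[2]: D(K, DA) = 8B; 8B ⊕ 11 = 9A.

P[0] = B7, P[1] = 07, P[2] = 9A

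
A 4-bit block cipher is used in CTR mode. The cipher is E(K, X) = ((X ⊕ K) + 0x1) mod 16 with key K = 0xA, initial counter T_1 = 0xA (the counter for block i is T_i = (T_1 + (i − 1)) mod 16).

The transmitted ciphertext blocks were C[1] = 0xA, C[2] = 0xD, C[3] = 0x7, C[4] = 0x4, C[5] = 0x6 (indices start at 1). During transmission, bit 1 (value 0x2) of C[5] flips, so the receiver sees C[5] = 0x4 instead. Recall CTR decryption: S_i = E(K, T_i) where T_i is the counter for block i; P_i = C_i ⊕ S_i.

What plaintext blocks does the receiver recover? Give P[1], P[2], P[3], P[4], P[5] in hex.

Only C[5] changed, to 0x4. In CTR, a change in C_i flips the same bit in P_i only; the keystream is unaffected. Decrypting the received ciphertext:
P[1]: T = 0xA, S = E(K, T) = 0x1; 0xA ⊕ 0x1 = 0xB.
P[2]: T = 0xB, S = E(K, T) = 0x2; 0xD ⊕ 0x2 = 0xF.
P[3]: T = 0xC, S = E(K, T) = 0x7; 0x7 ⊕ 0x7 = 0x0.
P[4]: T = 0xD, S = E(K, T) = 0x8; 0x4 ⊕ 0x8 = 0xC.
P[5]: T = 0xE, S = E(K, T) = 0x5; 0x4 ⊕ 0x5 = 0x1.
Blocks that differ from the original plaintext: P[5].

P[1] = 0xB, P[2] = 0xF, P[3] = 0x0, P[4] = 0xC, P[5] = 0x1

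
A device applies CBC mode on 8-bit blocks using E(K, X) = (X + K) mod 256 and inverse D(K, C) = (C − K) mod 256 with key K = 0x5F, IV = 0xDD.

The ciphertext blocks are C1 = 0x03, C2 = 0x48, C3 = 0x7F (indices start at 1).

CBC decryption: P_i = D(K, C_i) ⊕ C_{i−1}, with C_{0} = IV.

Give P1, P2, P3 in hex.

P1 = 0x79, P2 = 0xEA, P3 = 0x68

P1: D(K, 0x03) = 0xA4; 0xA4 ⊕ 0xDD = 0x79.
P2: D(K, 0x48) = 0xE9; 0xE9 ⊕ 0x03 = 0xEA.
P3: D(K, 0x7F) = 0x20; 0x20 ⊕ 0x48 = 0x68.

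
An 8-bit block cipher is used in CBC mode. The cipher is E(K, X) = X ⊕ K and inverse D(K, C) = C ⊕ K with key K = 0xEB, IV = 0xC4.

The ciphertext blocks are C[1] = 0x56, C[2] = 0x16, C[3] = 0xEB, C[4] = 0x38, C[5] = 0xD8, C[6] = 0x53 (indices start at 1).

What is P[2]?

P[2] = 0xAB

CBC decryption: P_i = D(K, C_i) ⊕ C_{i−1}, with C_{0} = IV.
P[2]: D(K, 0x16) = 0xFD; 0xFD ⊕ 0x56 = 0xAB.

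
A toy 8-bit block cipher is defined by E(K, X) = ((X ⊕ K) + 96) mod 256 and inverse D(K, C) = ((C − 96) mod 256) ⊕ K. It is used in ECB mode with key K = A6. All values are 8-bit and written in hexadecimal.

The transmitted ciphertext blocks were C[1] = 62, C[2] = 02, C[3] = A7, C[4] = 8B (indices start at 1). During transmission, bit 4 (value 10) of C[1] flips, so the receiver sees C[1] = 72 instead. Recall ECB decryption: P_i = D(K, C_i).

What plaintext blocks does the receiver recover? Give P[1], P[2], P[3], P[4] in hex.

P[1] = 7A, P[2] = CA, P[3] = B7, P[4] = 53

Only C[1] changed, to 72. In ECB, a change in C_i affects only P_i. Decrypting the received ciphertext:
P[1]: D(K, 72) = 7A.
P[2]: D(K, 02) = CA.
P[3]: D(K, A7) = B7.
P[4]: D(K, 8B) = 53.
Blocks that differ from the original plaintext: P[1].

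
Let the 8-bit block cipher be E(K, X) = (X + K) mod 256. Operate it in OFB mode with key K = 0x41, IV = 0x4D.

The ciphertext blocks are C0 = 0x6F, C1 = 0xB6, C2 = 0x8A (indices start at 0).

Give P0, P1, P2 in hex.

P0 = 0xE1, P1 = 0x79, P2 = 0x9A

OFB decryption: S_i = E(K, S_{i−1}) with S_{−1} = IV; P_i = C_i ⊕ S_i.
P0: S = E(K, 0x4D) = 0x8E; 0x6F ⊕ 0x8E = 0xE1.
P1: S = E(K, 0x8E) = 0xCF; 0xB6 ⊕ 0xCF = 0x79.
P2: S = E(K, 0xCF) = 0x10; 0x8A ⊕ 0x10 = 0x9A.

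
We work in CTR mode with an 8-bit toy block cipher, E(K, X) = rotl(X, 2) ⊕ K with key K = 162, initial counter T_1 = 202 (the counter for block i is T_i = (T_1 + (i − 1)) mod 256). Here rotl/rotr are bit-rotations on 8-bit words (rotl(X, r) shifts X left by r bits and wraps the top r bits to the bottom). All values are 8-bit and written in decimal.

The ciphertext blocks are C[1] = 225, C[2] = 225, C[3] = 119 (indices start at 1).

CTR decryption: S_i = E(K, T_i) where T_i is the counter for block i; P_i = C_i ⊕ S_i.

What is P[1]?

P[1]: T = 202, S = E(K, T) = 137; 225 ⊕ 137 = 104.

P[1] = 104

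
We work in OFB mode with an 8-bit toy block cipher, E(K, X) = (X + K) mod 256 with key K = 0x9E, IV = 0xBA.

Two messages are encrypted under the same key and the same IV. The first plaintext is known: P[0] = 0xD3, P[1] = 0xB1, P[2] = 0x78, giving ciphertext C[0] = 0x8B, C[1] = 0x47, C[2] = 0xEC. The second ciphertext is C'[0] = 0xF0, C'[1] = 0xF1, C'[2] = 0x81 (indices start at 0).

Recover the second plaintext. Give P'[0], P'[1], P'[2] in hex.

In OFB with a reused IV, both messages share the same keystream S_i, so C_i ⊕ C'_i = P_i ⊕ P'_i and thus P'_i = P_i ⊕ C_i ⊕ C'_i.
P'[0]: 0xD3 ⊕ 0x8B ⊕ 0xF0 = 0xA8.
P'[1]: 0xB1 ⊕ 0x47 ⊕ 0xF1 = 0x07.
P'[2]: 0x78 ⊕ 0xEC ⊕ 0x81 = 0x15.

P'[0] = 0xA8, P'[1] = 0x07, P'[2] = 0x15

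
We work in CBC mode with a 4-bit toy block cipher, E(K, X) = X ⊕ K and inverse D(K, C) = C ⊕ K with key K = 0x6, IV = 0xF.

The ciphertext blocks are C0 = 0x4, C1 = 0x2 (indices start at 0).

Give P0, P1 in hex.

P0 = 0xD, P1 = 0x0

CBC decryption: P_i = D(K, C_i) ⊕ C_{i−1}, with C_{−1} = IV.
P0: D(K, 0x4) = 0x2; 0x2 ⊕ 0xF = 0xD.
P1: D(K, 0x2) = 0x4; 0x4 ⊕ 0x4 = 0x0.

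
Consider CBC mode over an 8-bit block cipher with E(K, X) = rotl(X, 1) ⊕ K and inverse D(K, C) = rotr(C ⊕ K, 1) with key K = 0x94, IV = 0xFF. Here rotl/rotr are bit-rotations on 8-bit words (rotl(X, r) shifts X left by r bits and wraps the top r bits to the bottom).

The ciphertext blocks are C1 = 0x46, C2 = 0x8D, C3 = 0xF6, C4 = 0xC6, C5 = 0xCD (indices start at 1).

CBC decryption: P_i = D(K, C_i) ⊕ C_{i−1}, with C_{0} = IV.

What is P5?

P5 = 0x6A

P5: D(K, 0xCD) = 0xAC; 0xAC ⊕ 0xC6 = 0x6A.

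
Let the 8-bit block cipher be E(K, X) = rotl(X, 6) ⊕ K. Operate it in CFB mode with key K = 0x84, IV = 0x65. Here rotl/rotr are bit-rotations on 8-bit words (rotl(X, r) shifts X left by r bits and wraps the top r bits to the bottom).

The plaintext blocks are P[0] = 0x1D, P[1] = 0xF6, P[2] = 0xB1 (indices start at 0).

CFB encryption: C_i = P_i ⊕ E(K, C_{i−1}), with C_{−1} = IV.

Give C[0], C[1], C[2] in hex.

C[0]: E(K, 0x65) = 0xDD; 0x1D ⊕ 0xDD = 0xC0.
C[1]: E(K, 0xC0) = 0xB4; 0xF6 ⊕ 0xB4 = 0x42.
C[2]: E(K, 0x42) = 0x14; 0xB1 ⊕ 0x14 = 0xA5.

C[0] = 0xC0, C[1] = 0x42, C[2] = 0xA5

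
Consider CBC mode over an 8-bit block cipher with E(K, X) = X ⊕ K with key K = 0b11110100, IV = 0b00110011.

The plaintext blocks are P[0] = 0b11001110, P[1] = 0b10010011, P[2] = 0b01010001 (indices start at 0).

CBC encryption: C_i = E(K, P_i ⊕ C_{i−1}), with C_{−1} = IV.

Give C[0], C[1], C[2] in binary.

C[0]: P[0] ⊕ 0b00110011 = 0b11111101; E(K, 0b11111101) = 0b00001001.
C[1]: P[1] ⊕ 0b00001001 = 0b10011010; E(K, 0b10011010) = 0b01101110.
C[2]: P[2] ⊕ 0b01101110 = 0b00111111; E(K, 0b00111111) = 0b11001011.

C[0] = 0b00001001, C[1] = 0b01101110, C[2] = 0b11001011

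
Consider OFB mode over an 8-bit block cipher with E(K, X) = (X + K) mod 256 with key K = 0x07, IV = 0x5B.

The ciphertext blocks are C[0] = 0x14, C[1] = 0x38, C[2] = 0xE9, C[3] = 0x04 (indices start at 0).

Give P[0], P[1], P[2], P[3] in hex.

OFB decryption: S_i = E(K, S_{i−1}) with S_{−1} = IV; P_i = C_i ⊕ S_i.
P[0]: S = E(K, 0x5B) = 0x62; 0x14 ⊕ 0x62 = 0x76.
P[1]: S = E(K, 0x62) = 0x69; 0x38 ⊕ 0x69 = 0x51.
P[2]: S = E(K, 0x69) = 0x70; 0xE9 ⊕ 0x70 = 0x99.
P[3]: S = E(K, 0x70) = 0x77; 0x04 ⊕ 0x77 = 0x73.

P[0] = 0x76, P[1] = 0x51, P[2] = 0x99, P[3] = 0x73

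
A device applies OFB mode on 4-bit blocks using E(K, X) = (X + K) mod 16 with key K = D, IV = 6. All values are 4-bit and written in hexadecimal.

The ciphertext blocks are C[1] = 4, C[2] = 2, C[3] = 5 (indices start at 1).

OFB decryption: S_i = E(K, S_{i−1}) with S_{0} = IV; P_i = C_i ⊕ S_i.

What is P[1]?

P[1] = 7

P[1]: S = E(K, 6) = 3; 4 ⊕ 3 = 7.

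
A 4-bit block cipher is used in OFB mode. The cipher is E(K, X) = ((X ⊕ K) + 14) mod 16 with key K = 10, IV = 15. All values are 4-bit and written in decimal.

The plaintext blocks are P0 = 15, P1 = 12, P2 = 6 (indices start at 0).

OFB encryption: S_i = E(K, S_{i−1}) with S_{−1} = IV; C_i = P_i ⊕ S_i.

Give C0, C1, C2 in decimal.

C0 = 12, C1 = 11, C2 = 13

C0: S = E(K, 15) = 3; 15 ⊕ 3 = 12.
C1: S = E(K, 3) = 7; 12 ⊕ 7 = 11.
C2: S = E(K, 7) = 11; 6 ⊕ 11 = 13.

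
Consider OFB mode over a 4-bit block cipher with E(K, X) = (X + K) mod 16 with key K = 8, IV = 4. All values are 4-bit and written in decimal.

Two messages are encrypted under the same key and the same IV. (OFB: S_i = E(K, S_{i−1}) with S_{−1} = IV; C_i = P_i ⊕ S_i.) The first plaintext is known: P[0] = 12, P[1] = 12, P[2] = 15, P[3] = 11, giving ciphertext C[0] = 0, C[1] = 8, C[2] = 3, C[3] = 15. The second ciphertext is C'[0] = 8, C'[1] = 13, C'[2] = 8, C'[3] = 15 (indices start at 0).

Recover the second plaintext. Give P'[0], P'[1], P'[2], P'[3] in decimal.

P'[0] = 4, P'[1] = 9, P'[2] = 4, P'[3] = 11

In OFB with a reused IV, both messages share the same keystream S_i, so C_i ⊕ C'_i = P_i ⊕ P'_i and thus P'_i = P_i ⊕ C_i ⊕ C'_i.
P'[0]: 12 ⊕ 0 ⊕ 8 = 4.
P'[1]: 12 ⊕ 8 ⊕ 13 = 9.
P'[2]: 15 ⊕ 3 ⊕ 8 = 4.
P'[3]: 11 ⊕ 15 ⊕ 15 = 11.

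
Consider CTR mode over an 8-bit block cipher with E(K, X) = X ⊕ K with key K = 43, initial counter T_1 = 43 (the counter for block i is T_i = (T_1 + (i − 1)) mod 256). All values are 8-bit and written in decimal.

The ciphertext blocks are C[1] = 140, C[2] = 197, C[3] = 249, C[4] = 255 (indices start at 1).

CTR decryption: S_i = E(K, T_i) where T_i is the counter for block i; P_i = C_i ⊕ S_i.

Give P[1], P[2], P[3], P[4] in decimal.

P[1]: T = 43, S = E(K, T) = 0; 140 ⊕ 0 = 140.
P[2]: T = 44, S = E(K, T) = 7; 197 ⊕ 7 = 194.
P[3]: T = 45, S = E(K, T) = 6; 249 ⊕ 6 = 255.
P[4]: T = 46, S = E(K, T) = 5; 255 ⊕ 5 = 250.

P[1] = 140, P[2] = 194, P[3] = 255, P[4] = 250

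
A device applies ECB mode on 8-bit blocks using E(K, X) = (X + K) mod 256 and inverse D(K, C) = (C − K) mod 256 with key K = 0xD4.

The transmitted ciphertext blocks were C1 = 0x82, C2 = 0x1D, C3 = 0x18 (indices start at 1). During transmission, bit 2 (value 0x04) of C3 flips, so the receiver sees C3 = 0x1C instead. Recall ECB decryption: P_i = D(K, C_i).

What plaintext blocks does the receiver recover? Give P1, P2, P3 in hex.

P1 = 0xAE, P2 = 0x49, P3 = 0x48

Only C3 changed, to 0x1C. In ECB, a change in C_i affects only P_i. Decrypting the received ciphertext:
P1: D(K, 0x82) = 0xAE.
P2: D(K, 0x1D) = 0x49.
P3: D(K, 0x1C) = 0x48.
Blocks that differ from the original plaintext: P3.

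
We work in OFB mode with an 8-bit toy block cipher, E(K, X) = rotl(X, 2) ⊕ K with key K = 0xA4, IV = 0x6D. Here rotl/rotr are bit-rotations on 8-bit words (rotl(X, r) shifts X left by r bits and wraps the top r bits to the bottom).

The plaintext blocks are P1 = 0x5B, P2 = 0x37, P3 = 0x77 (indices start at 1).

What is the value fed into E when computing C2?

0x11

OFB encryption: S_i = E(K, S_{i−1}) with S_{0} = IV; C_i = P_i ⊕ S_i.
C1: S = E(K, 0x6D) = 0x11; 0x5B ⊕ 0x11 = 0x4A.
C2: S = E(K, 0x11) = 0xE0; 0x37 ⊕ 0xE0 = 0xD7.
So the input to E for block 2 is 0x11.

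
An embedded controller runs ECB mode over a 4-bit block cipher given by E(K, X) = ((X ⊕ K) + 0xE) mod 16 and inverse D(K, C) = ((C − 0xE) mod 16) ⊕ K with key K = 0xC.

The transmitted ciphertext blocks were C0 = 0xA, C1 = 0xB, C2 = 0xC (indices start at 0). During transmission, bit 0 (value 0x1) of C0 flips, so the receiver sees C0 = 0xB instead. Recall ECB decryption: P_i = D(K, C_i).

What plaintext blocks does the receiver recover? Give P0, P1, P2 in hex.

P0 = 0x1, P1 = 0x1, P2 = 0x2

Only C0 changed, to 0xB. In ECB, a change in C_i affects only P_i. Decrypting the received ciphertext:
P0: D(K, 0xB) = 0x1.
P1: D(K, 0xB) = 0x1.
P2: D(K, 0xC) = 0x2.
Blocks that differ from the original plaintext: P0.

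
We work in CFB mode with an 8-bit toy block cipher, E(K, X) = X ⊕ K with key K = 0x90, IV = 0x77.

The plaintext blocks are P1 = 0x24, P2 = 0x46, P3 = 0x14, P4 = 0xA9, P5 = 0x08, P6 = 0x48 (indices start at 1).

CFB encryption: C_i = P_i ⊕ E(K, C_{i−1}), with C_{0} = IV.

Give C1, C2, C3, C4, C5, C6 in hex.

C1: E(K, 0x77) = 0xE7; 0x24 ⊕ 0xE7 = 0xC3.
C2: E(K, 0xC3) = 0x53; 0x46 ⊕ 0x53 = 0x15.
C3: E(K, 0x15) = 0x85; 0x14 ⊕ 0x85 = 0x91.
C4: E(K, 0x91) = 0x01; 0xA9 ⊕ 0x01 = 0xA8.
C5: E(K, 0xA8) = 0x38; 0x08 ⊕ 0x38 = 0x30.
C6: E(K, 0x30) = 0xA0; 0x48 ⊕ 0xA0 = 0xE8.

C1 = 0xC3, C2 = 0x15, C3 = 0x91, C4 = 0xA8, C5 = 0x30, C6 = 0xE8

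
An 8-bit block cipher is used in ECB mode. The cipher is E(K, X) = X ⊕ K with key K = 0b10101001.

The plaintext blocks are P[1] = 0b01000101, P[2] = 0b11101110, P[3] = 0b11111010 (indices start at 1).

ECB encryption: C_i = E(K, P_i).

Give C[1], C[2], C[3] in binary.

C[1]: E(K, 0b01000101) = 0b11101100.
C[2]: E(K, 0b11101110) = 0b01000111.
C[3]: E(K, 0b11111010) = 0b01010011.

C[1] = 0b11101100, C[2] = 0b01000111, C[3] = 0b01010011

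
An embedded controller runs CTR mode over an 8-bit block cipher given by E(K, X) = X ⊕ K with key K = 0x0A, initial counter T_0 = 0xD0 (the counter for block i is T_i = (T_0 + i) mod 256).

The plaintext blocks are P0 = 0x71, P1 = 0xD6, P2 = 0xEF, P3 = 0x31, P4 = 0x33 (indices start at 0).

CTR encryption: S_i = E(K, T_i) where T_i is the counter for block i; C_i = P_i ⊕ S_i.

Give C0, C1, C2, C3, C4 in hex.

C0: T = 0xD0, S = E(K, T) = 0xDA; 0x71 ⊕ 0xDA = 0xAB.
C1: T = 0xD1, S = E(K, T) = 0xDB; 0xD6 ⊕ 0xDB = 0x0D.
C2: T = 0xD2, S = E(K, T) = 0xD8; 0xEF ⊕ 0xD8 = 0x37.
C3: T = 0xD3, S = E(K, T) = 0xD9; 0x31 ⊕ 0xD9 = 0xE8.
C4: T = 0xD4, S = E(K, T) = 0xDE; 0x33 ⊕ 0xDE = 0xED.

C0 = 0xAB, C1 = 0x0D, C2 = 0x37, C3 = 0xE8, C4 = 0xED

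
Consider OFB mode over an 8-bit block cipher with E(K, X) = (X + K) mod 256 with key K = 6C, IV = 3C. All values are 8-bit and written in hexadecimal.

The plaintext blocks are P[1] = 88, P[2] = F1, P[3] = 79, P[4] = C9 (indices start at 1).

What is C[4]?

OFB encryption: S_i = E(K, S_{i−1}) with S_{0} = IV; C_i = P_i ⊕ S_i.
C[1]: S = E(K, 3C) = A8; 88 ⊕ A8 = 20.
C[2]: S = E(K, A8) = 14; F1 ⊕ 14 = E5.
C[3]: S = E(K, 14) = 80; 79 ⊕ 80 = F9.
C[4]: S = E(K, 80) = EC; C9 ⊕ EC = 25.

C[4] = 25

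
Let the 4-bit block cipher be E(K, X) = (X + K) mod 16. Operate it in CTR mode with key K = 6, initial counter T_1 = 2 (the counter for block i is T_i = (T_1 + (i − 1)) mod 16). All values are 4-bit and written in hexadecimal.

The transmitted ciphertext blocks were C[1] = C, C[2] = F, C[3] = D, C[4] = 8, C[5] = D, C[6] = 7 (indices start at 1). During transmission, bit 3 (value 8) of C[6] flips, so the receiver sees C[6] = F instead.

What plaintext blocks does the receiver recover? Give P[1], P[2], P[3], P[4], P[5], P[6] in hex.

P[1] = 4, P[2] = 6, P[3] = 7, P[4] = 3, P[5] = 1, P[6] = 2

CTR decryption: S_i = E(K, T_i) where T_i is the counter for block i; P_i = C_i ⊕ S_i.
Only C[6] changed, to F. In CTR, a change in C_i flips the same bit in P_i only; the keystream is unaffected. Decrypting the received ciphertext:
P[1]: T = 2, S = E(K, T) = 8; C ⊕ 8 = 4.
P[2]: T = 3, S = E(K, T) = 9; F ⊕ 9 = 6.
P[3]: T = 4, S = E(K, T) = A; D ⊕ A = 7.
P[4]: T = 5, S = E(K, T) = B; 8 ⊕ B = 3.
P[5]: T = 6, S = E(K, T) = C; D ⊕ C = 1.
P[6]: T = 7, S = E(K, T) = D; F ⊕ D = 2.
Blocks that differ from the original plaintext: P[6].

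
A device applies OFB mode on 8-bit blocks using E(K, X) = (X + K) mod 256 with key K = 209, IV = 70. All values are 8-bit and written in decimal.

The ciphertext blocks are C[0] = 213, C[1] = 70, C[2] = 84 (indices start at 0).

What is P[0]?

P[0] = 194

OFB decryption: S_i = E(K, S_{i−1}) with S_{−1} = IV; P_i = C_i ⊕ S_i.
P[0]: S = E(K, 70) = 23; 213 ⊕ 23 = 194.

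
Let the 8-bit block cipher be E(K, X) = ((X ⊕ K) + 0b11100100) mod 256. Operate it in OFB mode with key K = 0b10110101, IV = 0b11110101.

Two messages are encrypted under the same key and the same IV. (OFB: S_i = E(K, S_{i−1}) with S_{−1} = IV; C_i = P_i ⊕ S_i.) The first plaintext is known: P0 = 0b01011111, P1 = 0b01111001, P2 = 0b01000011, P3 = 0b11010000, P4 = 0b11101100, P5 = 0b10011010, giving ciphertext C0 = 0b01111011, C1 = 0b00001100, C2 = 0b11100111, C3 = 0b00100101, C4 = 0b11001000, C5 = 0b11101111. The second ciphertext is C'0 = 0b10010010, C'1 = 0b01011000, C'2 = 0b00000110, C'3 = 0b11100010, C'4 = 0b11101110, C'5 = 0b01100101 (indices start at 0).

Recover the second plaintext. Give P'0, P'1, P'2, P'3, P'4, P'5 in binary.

In OFB with a reused IV, both messages share the same keystream S_i, so C_i ⊕ C'_i = P_i ⊕ P'_i and thus P'_i = P_i ⊕ C_i ⊕ C'_i.
P'0: 0b01011111 ⊕ 0b01111011 ⊕ 0b10010010 = 0b10110110.
P'1: 0b01111001 ⊕ 0b00001100 ⊕ 0b01011000 = 0b00101101.
P'2: 0b01000011 ⊕ 0b11100111 ⊕ 0b00000110 = 0b10100010.
P'3: 0b11010000 ⊕ 0b00100101 ⊕ 0b11100010 = 0b00010111.
P'4: 0b11101100 ⊕ 0b11001000 ⊕ 0b11101110 = 0b11001010.
P'5: 0b10011010 ⊕ 0b11101111 ⊕ 0b01100101 = 0b00010000.

P'0 = 0b10110110, P'1 = 0b00101101, P'2 = 0b10100010, P'3 = 0b00010111, P'4 = 0b11001010, P'5 = 0b00010000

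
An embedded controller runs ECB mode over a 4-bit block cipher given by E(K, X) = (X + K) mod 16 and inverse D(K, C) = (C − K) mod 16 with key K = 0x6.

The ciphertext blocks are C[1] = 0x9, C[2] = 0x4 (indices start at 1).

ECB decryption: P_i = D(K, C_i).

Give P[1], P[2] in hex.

P[1]: D(K, 0x9) = 0x3.
P[2]: D(K, 0x4) = 0xE.

P[1] = 0x3, P[2] = 0xE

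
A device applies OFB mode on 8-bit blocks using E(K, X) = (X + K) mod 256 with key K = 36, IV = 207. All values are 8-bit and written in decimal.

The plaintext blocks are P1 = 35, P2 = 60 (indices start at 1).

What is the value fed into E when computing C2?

243

OFB encryption: S_i = E(K, S_{i−1}) with S_{0} = IV; C_i = P_i ⊕ S_i.
C1: S = E(K, 207) = 243; 35 ⊕ 243 = 208.
C2: S = E(K, 243) = 23; 60 ⊕ 23 = 43.
So the input to E for block 2 is 243.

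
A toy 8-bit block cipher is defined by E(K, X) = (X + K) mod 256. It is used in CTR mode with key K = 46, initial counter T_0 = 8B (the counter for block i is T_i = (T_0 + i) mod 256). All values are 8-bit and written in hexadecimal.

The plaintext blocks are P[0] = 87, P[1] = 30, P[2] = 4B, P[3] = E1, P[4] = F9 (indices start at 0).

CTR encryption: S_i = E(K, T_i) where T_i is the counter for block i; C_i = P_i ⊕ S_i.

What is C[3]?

C[0]: T = 8B, S = E(K, T) = D1; 87 ⊕ D1 = 56.
C[1]: T = 8C, S = E(K, T) = D2; 30 ⊕ D2 = E2.
C[2]: T = 8D, S = E(K, T) = D3; 4B ⊕ D3 = 98.
C[3]: T = 8E, S = E(K, T) = D4; E1 ⊕ D4 = 35.

C[3] = 35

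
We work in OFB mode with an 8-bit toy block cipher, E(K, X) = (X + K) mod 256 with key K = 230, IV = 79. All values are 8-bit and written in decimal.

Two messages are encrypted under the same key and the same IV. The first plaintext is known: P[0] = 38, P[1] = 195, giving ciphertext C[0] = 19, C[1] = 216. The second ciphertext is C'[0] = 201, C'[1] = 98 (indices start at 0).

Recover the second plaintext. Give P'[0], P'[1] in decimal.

P'[0] = 252, P'[1] = 121

In OFB with a reused IV, both messages share the same keystream S_i, so C_i ⊕ C'_i = P_i ⊕ P'_i and thus P'_i = P_i ⊕ C_i ⊕ C'_i.
P'[0]: 38 ⊕ 19 ⊕ 201 = 252.
P'[1]: 195 ⊕ 216 ⊕ 98 = 121.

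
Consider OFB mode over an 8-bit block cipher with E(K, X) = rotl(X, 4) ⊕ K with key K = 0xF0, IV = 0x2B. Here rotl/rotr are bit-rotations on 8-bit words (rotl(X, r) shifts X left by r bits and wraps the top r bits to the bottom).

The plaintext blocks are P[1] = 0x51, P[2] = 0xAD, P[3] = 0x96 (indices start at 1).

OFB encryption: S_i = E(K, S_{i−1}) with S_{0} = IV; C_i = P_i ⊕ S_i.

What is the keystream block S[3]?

C[1]: S = E(K, 0x2B) = 0x42; 0x51 ⊕ 0x42 = 0x13.
C[2]: S = E(K, 0x42) = 0xD4; 0xAD ⊕ 0xD4 = 0x79.
C[3]: S = E(K, 0xD4) = 0xBD; 0x96 ⊕ 0xBD = 0x2B.
So S[3] = 0xBD.

0xBD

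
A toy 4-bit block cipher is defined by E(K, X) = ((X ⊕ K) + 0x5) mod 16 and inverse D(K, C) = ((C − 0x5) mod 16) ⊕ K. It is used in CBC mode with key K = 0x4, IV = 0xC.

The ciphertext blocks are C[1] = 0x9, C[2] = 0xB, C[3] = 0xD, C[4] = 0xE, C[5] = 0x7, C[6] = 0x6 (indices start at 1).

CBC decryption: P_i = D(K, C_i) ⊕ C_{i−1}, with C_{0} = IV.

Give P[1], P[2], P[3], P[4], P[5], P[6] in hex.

P[1]: D(K, 0x9) = 0x0; 0x0 ⊕ 0xC = 0xC.
P[2]: D(K, 0xB) = 0x2; 0x2 ⊕ 0x9 = 0xB.
P[3]: D(K, 0xD) = 0xC; 0xC ⊕ 0xB = 0x7.
P[4]: D(K, 0xE) = 0xD; 0xD ⊕ 0xD = 0x0.
P[5]: D(K, 0x7) = 0x6; 0x6 ⊕ 0xE = 0x8.
P[6]: D(K, 0x6) = 0x5; 0x5 ⊕ 0x7 = 0x2.

P[1] = 0xC, P[2] = 0xB, P[3] = 0x7, P[4] = 0x0, P[5] = 0x8, P[6] = 0x2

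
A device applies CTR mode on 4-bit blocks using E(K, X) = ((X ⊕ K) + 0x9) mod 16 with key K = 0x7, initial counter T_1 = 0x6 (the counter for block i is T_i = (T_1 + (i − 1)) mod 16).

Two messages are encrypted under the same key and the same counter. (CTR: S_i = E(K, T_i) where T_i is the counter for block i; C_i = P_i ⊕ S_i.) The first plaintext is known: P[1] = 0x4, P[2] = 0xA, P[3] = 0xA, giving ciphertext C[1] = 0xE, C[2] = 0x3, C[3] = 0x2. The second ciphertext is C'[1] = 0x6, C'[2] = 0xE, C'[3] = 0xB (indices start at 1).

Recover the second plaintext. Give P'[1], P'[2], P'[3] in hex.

In CTR with a reused counter, both messages share the same keystream S_i, so C_i ⊕ C'_i = P_i ⊕ P'_i and thus P'_i = P_i ⊕ C_i ⊕ C'_i.
P'[1]: 0x4 ⊕ 0xE ⊕ 0x6 = 0xC.
P'[2]: 0xA ⊕ 0x3 ⊕ 0xE = 0x7.
P'[3]: 0xA ⊕ 0x2 ⊕ 0xB = 0x3.

P'[1] = 0xC, P'[2] = 0x7, P'[3] = 0x3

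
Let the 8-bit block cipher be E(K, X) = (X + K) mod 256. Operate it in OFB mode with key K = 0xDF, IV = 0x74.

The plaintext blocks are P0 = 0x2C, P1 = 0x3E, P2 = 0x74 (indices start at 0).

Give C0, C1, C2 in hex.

OFB encryption: S_i = E(K, S_{i−1}) with S_{−1} = IV; C_i = P_i ⊕ S_i.
C0: S = E(K, 0x74) = 0x53; 0x2C ⊕ 0x53 = 0x7F.
C1: S = E(K, 0x53) = 0x32; 0x3E ⊕ 0x32 = 0x0C.
C2: S = E(K, 0x32) = 0x11; 0x74 ⊕ 0x11 = 0x65.

C0 = 0x7F, C1 = 0x0C, C2 = 0x65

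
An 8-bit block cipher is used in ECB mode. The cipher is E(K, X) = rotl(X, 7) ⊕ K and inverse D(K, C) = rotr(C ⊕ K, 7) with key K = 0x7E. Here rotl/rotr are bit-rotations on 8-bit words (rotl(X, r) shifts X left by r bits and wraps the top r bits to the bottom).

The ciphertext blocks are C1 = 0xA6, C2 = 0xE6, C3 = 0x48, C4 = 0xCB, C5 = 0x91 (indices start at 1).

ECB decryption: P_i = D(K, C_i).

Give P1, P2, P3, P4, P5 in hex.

P1 = 0xB1, P2 = 0x31, P3 = 0x6C, P4 = 0x6B, P5 = 0xDF

P1: D(K, 0xA6) = 0xB1.
P2: D(K, 0xE6) = 0x31.
P3: D(K, 0x48) = 0x6C.
P4: D(K, 0xCB) = 0x6B.
P5: D(K, 0x91) = 0xDF.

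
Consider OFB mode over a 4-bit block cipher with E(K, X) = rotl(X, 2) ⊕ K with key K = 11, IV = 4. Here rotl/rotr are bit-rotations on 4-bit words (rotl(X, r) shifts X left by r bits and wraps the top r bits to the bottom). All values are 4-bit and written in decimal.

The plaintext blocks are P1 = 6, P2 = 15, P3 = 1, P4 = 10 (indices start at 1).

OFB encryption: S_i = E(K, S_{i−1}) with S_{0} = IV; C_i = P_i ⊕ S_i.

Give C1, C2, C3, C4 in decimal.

C1 = 12, C2 = 14, C3 = 14, C4 = 14

C1: S = E(K, 4) = 10; 6 ⊕ 10 = 12.
C2: S = E(K, 10) = 1; 15 ⊕ 1 = 14.
C3: S = E(K, 1) = 15; 1 ⊕ 15 = 14.
C4: S = E(K, 15) = 4; 10 ⊕ 4 = 14.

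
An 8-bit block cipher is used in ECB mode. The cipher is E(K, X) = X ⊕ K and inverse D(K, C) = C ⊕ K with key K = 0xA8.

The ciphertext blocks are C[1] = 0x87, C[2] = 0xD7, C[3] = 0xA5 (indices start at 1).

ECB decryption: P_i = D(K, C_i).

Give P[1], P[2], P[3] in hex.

P[1]: D(K, 0x87) = 0x2F.
P[2]: D(K, 0xD7) = 0x7F.
P[3]: D(K, 0xA5) = 0x0D.

P[1] = 0x2F, P[2] = 0x7F, P[3] = 0x0D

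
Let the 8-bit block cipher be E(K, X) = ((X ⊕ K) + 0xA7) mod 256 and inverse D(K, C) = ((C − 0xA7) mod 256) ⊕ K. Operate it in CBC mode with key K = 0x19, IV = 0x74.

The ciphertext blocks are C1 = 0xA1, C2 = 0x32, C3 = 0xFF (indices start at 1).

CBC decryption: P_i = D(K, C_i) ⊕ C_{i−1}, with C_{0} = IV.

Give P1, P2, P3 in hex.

P1 = 0x97, P2 = 0x33, P3 = 0x73

P1: D(K, 0xA1) = 0xE3; 0xE3 ⊕ 0x74 = 0x97.
P2: D(K, 0x32) = 0x92; 0x92 ⊕ 0xA1 = 0x33.
P3: D(K, 0xFF) = 0x41; 0x41 ⊕ 0x32 = 0x73.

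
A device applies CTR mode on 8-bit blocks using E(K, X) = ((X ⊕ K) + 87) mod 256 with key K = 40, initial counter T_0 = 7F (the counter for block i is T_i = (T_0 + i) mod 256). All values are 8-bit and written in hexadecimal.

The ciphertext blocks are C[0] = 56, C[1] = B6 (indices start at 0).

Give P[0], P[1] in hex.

CTR decryption: S_i = E(K, T_i) where T_i is the counter for block i; P_i = C_i ⊕ S_i.
P[0]: T = 7F, S = E(K, T) = C6; 56 ⊕ C6 = 90.
P[1]: T = 80, S = E(K, T) = 47; B6 ⊕ 47 = F1.

P[0] = 90, P[1] = F1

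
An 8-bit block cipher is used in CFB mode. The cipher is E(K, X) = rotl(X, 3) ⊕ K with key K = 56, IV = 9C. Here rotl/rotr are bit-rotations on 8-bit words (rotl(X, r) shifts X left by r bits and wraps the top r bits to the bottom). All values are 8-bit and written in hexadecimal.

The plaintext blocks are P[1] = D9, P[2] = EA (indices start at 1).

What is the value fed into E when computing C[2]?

CFB encryption: C_i = P_i ⊕ E(K, C_{i−1}), with C_{0} = IV.
C[1]: E(K, 9C) = B2; D9 ⊕ B2 = 6B.
C[2]: E(K, 6B) = 0D; EA ⊕ 0D = E7.
So the input to E for block [2] is 6B.

6B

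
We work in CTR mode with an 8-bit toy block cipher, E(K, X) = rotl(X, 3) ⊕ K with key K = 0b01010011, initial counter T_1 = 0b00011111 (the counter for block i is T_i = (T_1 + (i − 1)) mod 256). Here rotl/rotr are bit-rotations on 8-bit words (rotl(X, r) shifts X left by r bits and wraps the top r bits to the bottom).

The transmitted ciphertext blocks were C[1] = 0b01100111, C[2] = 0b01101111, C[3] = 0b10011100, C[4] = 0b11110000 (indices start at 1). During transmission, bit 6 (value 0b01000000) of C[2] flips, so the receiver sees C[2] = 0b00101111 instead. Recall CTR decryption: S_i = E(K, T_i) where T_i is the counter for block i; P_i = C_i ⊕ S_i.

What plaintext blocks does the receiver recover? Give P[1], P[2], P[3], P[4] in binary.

Only C[2] changed, to 0b00101111. In CTR, a change in C_i flips the same bit in P_i only; the keystream is unaffected. Decrypting the received ciphertext:
P[1]: T = 0b00011111, S = E(K, T) = 0b10101011; 0b01100111 ⊕ 0b10101011 = 0b11001100.
P[2]: T = 0b00100000, S = E(K, T) = 0b01010010; 0b00101111 ⊕ 0b01010010 = 0b01111101.
P[3]: T = 0b00100001, S = E(K, T) = 0b01011010; 0b10011100 ⊕ 0b01011010 = 0b11000110.
P[4]: T = 0b00100010, S = E(K, T) = 0b01000010; 0b11110000 ⊕ 0b01000010 = 0b10110010.
Blocks that differ from the original plaintext: P[2].

P[1] = 0b11001100, P[2] = 0b01111101, P[3] = 0b11000110, P[4] = 0b10110010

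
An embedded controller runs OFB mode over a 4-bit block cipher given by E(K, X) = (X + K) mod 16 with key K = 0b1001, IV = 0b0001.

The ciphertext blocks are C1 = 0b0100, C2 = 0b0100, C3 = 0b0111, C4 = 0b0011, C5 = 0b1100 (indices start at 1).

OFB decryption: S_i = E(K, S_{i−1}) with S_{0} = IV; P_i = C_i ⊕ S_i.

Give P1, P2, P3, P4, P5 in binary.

P1 = 0b1110, P2 = 0b0111, P3 = 0b1011, P4 = 0b0110, P5 = 0b0010

P1: S = E(K, 0b0001) = 0b1010; 0b0100 ⊕ 0b1010 = 0b1110.
P2: S = E(K, 0b1010) = 0b0011; 0b0100 ⊕ 0b0011 = 0b0111.
P3: S = E(K, 0b0011) = 0b1100; 0b0111 ⊕ 0b1100 = 0b1011.
P4: S = E(K, 0b1100) = 0b0101; 0b0011 ⊕ 0b0101 = 0b0110.
P5: S = E(K, 0b0101) = 0b1110; 0b1100 ⊕ 0b1110 = 0b0010.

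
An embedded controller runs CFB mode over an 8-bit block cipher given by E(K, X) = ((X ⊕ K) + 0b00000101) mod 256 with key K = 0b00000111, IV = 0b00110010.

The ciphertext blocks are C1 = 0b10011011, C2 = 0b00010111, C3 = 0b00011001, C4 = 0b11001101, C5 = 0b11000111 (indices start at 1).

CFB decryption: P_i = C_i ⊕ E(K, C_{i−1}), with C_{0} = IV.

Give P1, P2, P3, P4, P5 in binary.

P1: E(K, 0b00110010) = 0b00111010; 0b10011011 ⊕ 0b00111010 = 0b10100001.
P2: E(K, 0b10011011) = 0b10100001; 0b00010111 ⊕ 0b10100001 = 0b10110110.
P3: E(K, 0b00010111) = 0b00010101; 0b00011001 ⊕ 0b00010101 = 0b00001100.
P4: E(K, 0b00011001) = 0b00100011; 0b11001101 ⊕ 0b00100011 = 0b11101110.
P5: E(K, 0b11001101) = 0b11001111; 0b11000111 ⊕ 0b11001111 = 0b00001000.

P1 = 0b10100001, P2 = 0b10110110, P3 = 0b00001100, P4 = 0b11101110, P5 = 0b00001000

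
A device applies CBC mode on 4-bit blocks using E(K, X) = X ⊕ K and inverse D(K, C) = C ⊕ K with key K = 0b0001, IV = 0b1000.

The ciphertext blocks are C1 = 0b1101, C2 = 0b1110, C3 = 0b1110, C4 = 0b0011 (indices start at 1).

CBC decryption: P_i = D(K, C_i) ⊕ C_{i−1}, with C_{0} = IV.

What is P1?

P1: D(K, 0b1101) = 0b1100; 0b1100 ⊕ 0b1000 = 0b0100.

P1 = 0b0100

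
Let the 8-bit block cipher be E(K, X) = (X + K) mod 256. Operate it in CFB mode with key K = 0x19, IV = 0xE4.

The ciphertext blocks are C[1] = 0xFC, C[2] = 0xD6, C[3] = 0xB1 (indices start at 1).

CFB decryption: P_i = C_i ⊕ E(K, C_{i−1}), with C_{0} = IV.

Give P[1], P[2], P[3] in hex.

P[1] = 0x01, P[2] = 0xC3, P[3] = 0x5E

P[1]: E(K, 0xE4) = 0xFD; 0xFC ⊕ 0xFD = 0x01.
P[2]: E(K, 0xFC) = 0x15; 0xD6 ⊕ 0x15 = 0xC3.
P[3]: E(K, 0xD6) = 0xEF; 0xB1 ⊕ 0xEF = 0x5E.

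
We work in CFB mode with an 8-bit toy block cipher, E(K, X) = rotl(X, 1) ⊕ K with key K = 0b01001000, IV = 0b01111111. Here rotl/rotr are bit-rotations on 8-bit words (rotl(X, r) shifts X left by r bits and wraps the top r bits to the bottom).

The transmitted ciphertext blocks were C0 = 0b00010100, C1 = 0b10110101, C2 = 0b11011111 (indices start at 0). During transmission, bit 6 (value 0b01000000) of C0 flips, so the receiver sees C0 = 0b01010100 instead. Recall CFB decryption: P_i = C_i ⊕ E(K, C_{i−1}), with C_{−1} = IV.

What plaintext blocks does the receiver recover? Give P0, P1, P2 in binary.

P0 = 0b11100010, P1 = 0b01010101, P2 = 0b11111100

Only C0 changed, to 0b01010100. In CFB, a change in C_i flips the same bit in P_i and garbles P_{i+1}. Decrypting the received ciphertext:
P0: E(K, 0b01111111) = 0b10110110; 0b01010100 ⊕ 0b10110110 = 0b11100010.
P1: E(K, 0b01010100) = 0b11100000; 0b10110101 ⊕ 0b11100000 = 0b01010101.
P2: E(K, 0b10110101) = 0b00100011; 0b11011111 ⊕ 0b00100011 = 0b11111100.
Blocks that differ from the original plaintext: P0, P1.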